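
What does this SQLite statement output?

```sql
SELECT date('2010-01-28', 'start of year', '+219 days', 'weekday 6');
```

`start of year` rewinds 2010-01-28 to 2010-01-01.
Applying '+219 days' to 2010-01-01: counting 219 days forward gives 2010-08-08.
`weekday 6` advances to the next Saturday; 2010-08-08 is a Sunday, so it moves forward to 2010-08-14.

2010-08-14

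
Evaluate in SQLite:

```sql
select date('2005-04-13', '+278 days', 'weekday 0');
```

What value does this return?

2006-01-22

Applying '+278 days' to 2005-04-13: counting 278 days forward gives 2006-01-16.
`weekday 0` advances to the next Sunday; 2006-01-16 is a Monday, so it moves forward to 2006-01-22.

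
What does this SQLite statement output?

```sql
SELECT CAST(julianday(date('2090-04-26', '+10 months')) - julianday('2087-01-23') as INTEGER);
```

1495

Adding +10 months to 2090-04-26 gives 2091-02-26.
8 days remain in January 2087 after the 23rd (31 − 23).
Full months from February 2087 through January 2091 contribute their day counts.
Then 26 days into February 2091.
Total: 8 + 28 + 31 + 30 + 31 + 30 + 31 + 31 + 30 + 31 + 30 + 31 + 31 + 29 + 31 + 30 + 31 + 30 + 31 + 31 + 30 + 31 + 30 + 31 + 31 + 28 + 31 + 30 + 31 + 30 + 31 + 31 + 30 + 31 + 30 + 31 + 31 + 28 + 31 + 30 + 31 + 30 + 31 + 31 + 30 + 31 + 30 + 31 + 31 + 26 = 1495.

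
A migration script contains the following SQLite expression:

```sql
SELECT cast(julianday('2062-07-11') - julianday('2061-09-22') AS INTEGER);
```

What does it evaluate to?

8 days remain in September 2061 after the 22nd (30 − 22).
Full months from October 2061 through June 2062 contribute their day counts.
Then 11 days into July 2062.
Total: 8 + 31 + 30 + 31 + 31 + 28 + 31 + 30 + 31 + 30 + 11 = 292.

292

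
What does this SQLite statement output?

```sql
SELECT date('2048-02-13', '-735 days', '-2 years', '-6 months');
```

Applying '-735 days' to 2048-02-13: counting 735 days back gives 2046-02-08.
Adding -2 years to 2046-02-08 gives 2044-02-08.
Adding -6 months to 2044-02-08 gives 2043-08-08.

2043-08-08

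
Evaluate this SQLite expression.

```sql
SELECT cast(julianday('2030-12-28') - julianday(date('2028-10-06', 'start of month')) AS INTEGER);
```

818

`start of month` rewinds 2028-10-06 to 2028-10-01.
30 days remain in October 2028 after the 1st (31 − 1).
Full months from November 2028 through November 2030 contribute their day counts.
Then 28 days into December 2030.
Total: 30 + 30 + 31 + 31 + 28 + 31 + 30 + 31 + 30 + 31 + 31 + 30 + 31 + 30 + 31 + 31 + 28 + 31 + 30 + 31 + 30 + 31 + 31 + 30 + 31 + 30 + 28 = 818.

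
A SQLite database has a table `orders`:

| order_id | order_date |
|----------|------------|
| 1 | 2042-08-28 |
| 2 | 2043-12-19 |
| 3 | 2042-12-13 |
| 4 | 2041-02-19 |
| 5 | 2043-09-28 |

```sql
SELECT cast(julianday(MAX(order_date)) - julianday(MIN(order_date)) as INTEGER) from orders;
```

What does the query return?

MIN = 2041-02-19, MAX = 2043-12-19.
9 days remain in February 2041 after the 19th (28 − 19).
Full months from March 2041 through November 2043 contribute their day counts.
Then 19 days into December 2043.
Total: 9 + 31 + 30 + 31 + 30 + 31 + 31 + 30 + 31 + 30 + 31 + 31 + 28 + 31 + 30 + 31 + 30 + 31 + 31 + 30 + 31 + 30 + 31 + 31 + 28 + 31 + 30 + 31 + 30 + 31 + 31 + 30 + 31 + 30 + 19 = 1033.

1033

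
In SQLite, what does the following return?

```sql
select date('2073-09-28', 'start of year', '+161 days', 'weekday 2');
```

2073-06-13

`start of year` rewinds 2073-09-28 to 2073-01-01.
Applying '+161 days' to 2073-01-01: counting 161 days forward gives 2073-06-11.
`weekday 2` advances to the next Tuesday; 2073-06-11 is a Sunday, so it moves forward to 2073-06-13.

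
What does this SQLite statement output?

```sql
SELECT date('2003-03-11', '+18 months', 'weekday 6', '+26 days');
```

2004-10-07

Adding +18 months to 2003-03-11 gives 2004-09-11.
`weekday 6` advances to the next Saturday; 2004-09-11 is already a Saturday, so it stays at 2004-09-11.
September 2004 has 30 days; 19 remain after the 11th, so 20 days reach 2004-10-01.
Advancing 6 more days within October lands on 2004-10-07.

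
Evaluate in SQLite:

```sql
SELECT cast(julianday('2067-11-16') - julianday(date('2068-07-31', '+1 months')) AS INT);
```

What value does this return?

-289

Adding +1 month to 2068-07-31 gives 2068-08-31.
14 days remain in November 2067 after the 16th (30 − 16).
Full months from December 2067 through July 2068 contribute their day counts.
Then 31 days into August 2068.
Total: 14 + 31 + 31 + 29 + 31 + 30 + 31 + 30 + 31 + 31 = 289.
The subtraction is earlier − later, so the result is −289 → -289.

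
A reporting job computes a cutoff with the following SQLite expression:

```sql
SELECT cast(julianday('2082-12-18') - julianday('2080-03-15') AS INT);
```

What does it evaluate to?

16 days remain in March 2080 after the 15th (31 − 15).
Full months from April 2080 through November 2082 contribute their day counts.
Then 18 days into December 2082.
Total: 16 + 30 + 31 + 30 + 31 + 31 + 30 + 31 + 30 + 31 + 31 + 28 + 31 + 30 + 31 + 30 + 31 + 31 + 30 + 31 + 30 + 31 + 31 + 28 + 31 + 30 + 31 + 30 + 31 + 31 + 30 + 31 + 30 + 18 = 1008.

1008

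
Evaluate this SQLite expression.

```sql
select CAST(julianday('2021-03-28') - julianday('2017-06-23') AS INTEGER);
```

7 days remain in June 2017 after the 23rd (30 − 23).
Full months from July 2017 through February 2021 contribute their day counts.
Then 28 days into March 2021.
Total: 7 + 31 + 31 + 30 + 31 + 30 + 31 + 31 + 28 + 31 + 30 + 31 + 30 + 31 + 31 + 30 + 31 + 30 + 31 + 31 + 28 + 31 + 30 + 31 + 30 + 31 + 31 + 30 + 31 + 30 + 31 + 31 + 29 + 31 + 30 + 31 + 30 + 31 + 31 + 30 + 31 + 30 + 31 + 31 + 28 + 28 = 1374.

1374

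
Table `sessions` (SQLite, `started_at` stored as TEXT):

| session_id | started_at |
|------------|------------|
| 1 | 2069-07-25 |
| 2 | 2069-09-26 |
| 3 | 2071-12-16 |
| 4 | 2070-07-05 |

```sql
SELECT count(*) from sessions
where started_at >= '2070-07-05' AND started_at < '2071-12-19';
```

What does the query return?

Rows in [2070-07-05, 2071-12-19): 2071-12-16, 2070-07-05 → 2 rows.

2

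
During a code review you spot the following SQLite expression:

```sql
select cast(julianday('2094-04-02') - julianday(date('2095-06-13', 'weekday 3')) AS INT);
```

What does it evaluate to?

-439

`weekday 3` advances to the next Wednesday; 2095-06-13 is a Monday, so it moves forward to 2095-06-15.
28 days remain in April 2094 after the 2nd (30 − 2).
Full months from May 2094 through May 2095 contribute their day counts.
Then 15 days into June 2095.
Total: 28 + 31 + 30 + 31 + 31 + 30 + 31 + 30 + 31 + 31 + 28 + 31 + 30 + 31 + 15 = 439.
The subtraction is earlier − later, so the result is −439 → -439.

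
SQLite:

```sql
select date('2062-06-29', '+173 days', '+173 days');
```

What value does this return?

Applying '+173 days' to 2062-06-29: counting 173 days forward gives 2062-12-19.
Applying '+173 days' to 2062-12-19: counting 173 days forward gives 2063-06-10.

2063-06-10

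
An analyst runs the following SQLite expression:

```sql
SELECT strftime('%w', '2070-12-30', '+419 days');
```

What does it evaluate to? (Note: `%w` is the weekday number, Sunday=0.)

First apply '+419 days': 2070-12-30 → 2072-02-22.
2072-02-22 is a Monday; with Sunday=0 that is 1.

1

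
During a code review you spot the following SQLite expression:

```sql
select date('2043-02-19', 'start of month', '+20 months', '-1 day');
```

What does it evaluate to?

`start of month` rewinds 2043-02-19 to 2043-02-01.
Adding +20 months to 2043-02-01 gives 2044-10-01.
Going back 1 day from 2044-10-01 reaches 2044-09-30 (last day of September, 30 days).

2044-09-30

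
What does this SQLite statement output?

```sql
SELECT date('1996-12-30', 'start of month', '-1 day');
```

`start of month` rewinds 1996-12-30 to 1996-12-01.
Going back 1 day from 1996-12-01 reaches 1996-11-30 (last day of November, 30 days).

1996-11-30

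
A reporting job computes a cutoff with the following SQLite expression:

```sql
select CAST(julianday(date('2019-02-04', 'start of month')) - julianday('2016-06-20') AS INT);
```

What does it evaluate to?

956

`start of month` rewinds 2019-02-04 to 2019-02-01.
10 days remain in June 2016 after the 20th (30 − 20).
Full months from July 2016 through January 2019 contribute their day counts.
Then 1 day into February 2019.
Total: 10 + 31 + 31 + 30 + 31 + 30 + 31 + 31 + 28 + 31 + 30 + 31 + 30 + 31 + 31 + 30 + 31 + 30 + 31 + 31 + 28 + 31 + 30 + 31 + 30 + 31 + 31 + 30 + 31 + 30 + 31 + 31 + 1 = 956.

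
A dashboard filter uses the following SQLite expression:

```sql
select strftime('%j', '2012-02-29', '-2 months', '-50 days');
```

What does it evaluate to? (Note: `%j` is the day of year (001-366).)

First apply '-2 months', '-50 days': 2012-02-29 → 2011-11-09.
Day-of-year for 2011-11-09: days since 2011-01-01 inclusive = 313, zero-padded to 313.

313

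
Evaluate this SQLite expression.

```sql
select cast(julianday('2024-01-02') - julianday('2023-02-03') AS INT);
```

333

25 days remain in February 2023 after the 3rd (28 − 3).
Full months from March 2023 through December 2023 contribute their day counts.
Then 2 days into January 2024.
Total: 25 + 31 + 30 + 31 + 30 + 31 + 31 + 30 + 31 + 30 + 31 + 2 = 333.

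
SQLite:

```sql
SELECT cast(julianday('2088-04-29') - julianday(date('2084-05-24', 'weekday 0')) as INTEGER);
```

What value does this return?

`weekday 0` advances to the next Sunday; 2084-05-24 is a Wednesday, so it moves forward to 2084-05-28.
3 days remain in May 2084 after the 28th (31 − 28).
Full months from June 2084 through March 2088 contribute their day counts.
Then 29 days into April 2088.
Total: 3 + 30 + 31 + 31 + 30 + 31 + 30 + 31 + 31 + 28 + 31 + 30 + 31 + 30 + 31 + 31 + 30 + 31 + 30 + 31 + 31 + 28 + 31 + 30 + 31 + 30 + 31 + 31 + 30 + 31 + 30 + 31 + 31 + 28 + 31 + 30 + 31 + 30 + 31 + 31 + 30 + 31 + 30 + 31 + 31 + 29 + 31 + 29 = 1432.

1432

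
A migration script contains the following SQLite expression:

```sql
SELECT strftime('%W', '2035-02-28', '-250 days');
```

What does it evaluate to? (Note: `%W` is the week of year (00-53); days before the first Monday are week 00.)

First apply '-250 days': 2035-02-28 → 2034-06-23.
2034-06-23 is a Friday. SQLite's %W counts Mondays since the year started; the result is 25.

25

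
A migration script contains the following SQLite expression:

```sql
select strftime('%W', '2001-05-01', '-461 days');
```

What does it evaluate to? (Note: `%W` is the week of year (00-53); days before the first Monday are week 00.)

04

First apply '-461 days': 2001-05-01 → 2000-01-26.
2000-01-26 is a Wednesday. SQLite's %W counts Mondays since the year started; the result is 04.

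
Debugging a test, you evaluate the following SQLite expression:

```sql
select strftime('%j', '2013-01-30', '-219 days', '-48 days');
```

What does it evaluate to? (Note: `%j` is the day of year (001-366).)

First apply '-219 days', '-48 days': 2013-01-30 → 2012-05-08.
Day-of-year for 2012-05-08: days since 2012-01-01 inclusive = 129, zero-padded to 129.

129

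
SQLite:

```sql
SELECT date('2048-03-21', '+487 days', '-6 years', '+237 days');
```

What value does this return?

Applying '+487 days' to 2048-03-21: counting 487 days forward gives 2049-07-21.
Adding -6 years to 2049-07-21 gives 2043-07-21.
Applying '+237 days' to 2043-07-21: counting 237 days forward gives 2044-03-14.

2044-03-14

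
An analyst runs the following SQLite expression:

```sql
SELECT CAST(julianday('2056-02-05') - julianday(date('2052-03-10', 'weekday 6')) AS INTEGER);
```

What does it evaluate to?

1421

`weekday 6` advances to the next Saturday; 2052-03-10 is a Sunday, so it moves forward to 2052-03-16.
15 days remain in March 2052 after the 16th (31 − 16).
Full months from April 2052 through January 2056 contribute their day counts.
Then 5 days into February 2056.
Total: 15 + 30 + 31 + 30 + 31 + 31 + 30 + 31 + 30 + 31 + 31 + 28 + 31 + 30 + 31 + 30 + 31 + 31 + 30 + 31 + 30 + 31 + 31 + 28 + 31 + 30 + 31 + 30 + 31 + 31 + 30 + 31 + 30 + 31 + 31 + 28 + 31 + 30 + 31 + 30 + 31 + 31 + 30 + 31 + 30 + 31 + 31 + 5 = 1421.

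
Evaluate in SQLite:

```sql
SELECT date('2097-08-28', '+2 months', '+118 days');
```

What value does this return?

2098-02-23

Adding +2 months to 2097-08-28 gives 2097-10-28.
Applying '+118 days' to 2097-10-28: counting 118 days forward gives 2098-02-23.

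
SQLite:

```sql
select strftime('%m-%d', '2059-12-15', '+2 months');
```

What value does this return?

02-15

First apply '+2 months': 2059-12-15 → 2060-02-15.
`%m-%d` extracts the month-day: 02-15.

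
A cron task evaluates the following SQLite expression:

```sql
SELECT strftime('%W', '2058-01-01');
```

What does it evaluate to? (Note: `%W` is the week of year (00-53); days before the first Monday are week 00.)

00

2058-01-01 is a Tuesday. SQLite's %W counts Mondays since the year started; the result is 00.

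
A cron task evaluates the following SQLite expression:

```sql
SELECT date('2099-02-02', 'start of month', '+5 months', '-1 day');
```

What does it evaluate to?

2099-06-30

`start of month` rewinds 2099-02-02 to 2099-02-01.
Adding +5 months to 2099-02-01 gives 2099-07-01.
Going back 1 day from 2099-07-01 reaches 2099-06-30 (last day of June, 30 days).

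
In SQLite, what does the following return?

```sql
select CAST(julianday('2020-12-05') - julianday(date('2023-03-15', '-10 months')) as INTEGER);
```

-526

Adding -10 months to 2023-03-15 gives 2022-05-15.
26 days remain in December 2020 after the 5th (31 − 5).
Full months from January 2021 through April 2022 contribute their day counts.
Then 15 days into May 2022.
Total: 26 + 31 + 28 + 31 + 30 + 31 + 30 + 31 + 31 + 30 + 31 + 30 + 31 + 31 + 28 + 31 + 30 + 15 = 526.
The subtraction is earlier − later, so the result is −526 → -526.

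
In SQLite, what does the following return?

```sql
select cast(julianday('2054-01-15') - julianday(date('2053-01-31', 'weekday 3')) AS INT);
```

`weekday 3` advances to the next Wednesday; 2053-01-31 is a Friday, so it moves forward to 2053-02-05.
23 days remain in February 2053 after the 5th (28 − 5).
Full months from March 2053 through December 2053 contribute their day counts.
Then 15 days into January 2054.
Total: 23 + 31 + 30 + 31 + 30 + 31 + 31 + 30 + 31 + 30 + 31 + 15 = 344.

344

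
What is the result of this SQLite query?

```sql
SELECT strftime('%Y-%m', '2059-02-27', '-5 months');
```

2058-09

First apply '-5 months': 2059-02-27 → 2058-09-27.
`%Y-%m` extracts the year-month: 2058-09.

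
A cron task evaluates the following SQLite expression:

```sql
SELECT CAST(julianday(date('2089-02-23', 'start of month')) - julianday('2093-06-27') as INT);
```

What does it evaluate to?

-1607

`start of month` rewinds 2089-02-23 to 2089-02-01.
27 days remain in February 2089 after the 1st (28 − 1).
Full months from March 2089 through May 2093 contribute their day counts.
Then 27 days into June 2093.
Total: 27 + 31 + 30 + 31 + 30 + 31 + 31 + 30 + 31 + 30 + 31 + 31 + 28 + 31 + 30 + 31 + 30 + 31 + 31 + 30 + 31 + 30 + 31 + 31 + 28 + 31 + 30 + 31 + 30 + 31 + 31 + 30 + 31 + 30 + 31 + 31 + 29 + 31 + 30 + 31 + 30 + 31 + 31 + 30 + 31 + 30 + 31 + 31 + 28 + 31 + 30 + 31 + 27 = 1607.
The subtraction is earlier − later, so the result is −1607 → -1607.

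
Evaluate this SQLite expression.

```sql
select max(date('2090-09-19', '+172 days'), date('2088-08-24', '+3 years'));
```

date('2090-09-19', '+172 days') → 2091-03-10.
date('2088-08-24', '+3 years') → 2091-08-24.
Later of the two is 2091-08-24.

2091-08-24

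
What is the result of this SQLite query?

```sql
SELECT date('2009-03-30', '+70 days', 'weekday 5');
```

2009-06-12

Applying '+70 days' to 2009-03-30: counting 70 days forward gives 2009-06-08.
`weekday 5` advances to the next Friday; 2009-06-08 is a Monday, so it moves forward to 2009-06-12.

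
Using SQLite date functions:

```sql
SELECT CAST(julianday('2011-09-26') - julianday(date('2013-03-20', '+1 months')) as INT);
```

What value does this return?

-572

Adding +1 month to 2013-03-20 gives 2013-04-20.
4 days remain in September 2011 after the 26th (30 − 26).
Full months from October 2011 through March 2013 contribute their day counts.
Then 20 days into April 2013.
Total: 4 + 31 + 30 + 31 + 31 + 29 + 31 + 30 + 31 + 30 + 31 + 31 + 30 + 31 + 30 + 31 + 31 + 28 + 31 + 20 = 572.
The subtraction is earlier − later, so the result is −572 → -572.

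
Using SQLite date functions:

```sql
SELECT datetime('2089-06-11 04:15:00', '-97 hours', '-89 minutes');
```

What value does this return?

2089-06-07 01:46:00

-97 hours from 2089-06-11 04:15:00 is 2089-06-07 03:15:00 (crosses midnight).
89 minutes = 1h 29m; -89 minutes from 2089-06-07 03:15:00 is 2089-06-07 01:46:00.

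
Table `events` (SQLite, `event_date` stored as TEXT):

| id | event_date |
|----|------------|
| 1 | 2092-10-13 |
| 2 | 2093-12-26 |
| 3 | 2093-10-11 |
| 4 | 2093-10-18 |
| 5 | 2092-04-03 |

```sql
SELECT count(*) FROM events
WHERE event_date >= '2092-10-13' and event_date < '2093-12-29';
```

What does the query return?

4

Rows in [2092-10-13, 2093-12-29): 2092-10-13, 2093-12-26, 2093-10-11, 2093-10-18 → 4 rows.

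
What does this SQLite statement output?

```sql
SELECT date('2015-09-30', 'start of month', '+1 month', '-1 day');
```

2015-09-30

`start of month` rewinds 2015-09-30 to 2015-09-01.
Adding +1 month to 2015-09-01 gives 2015-10-01.
Going back 1 day from 2015-10-01 reaches 2015-09-30 (last day of September, 30 days).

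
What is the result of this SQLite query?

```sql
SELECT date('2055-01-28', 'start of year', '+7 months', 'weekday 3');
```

`start of year` rewinds 2055-01-28 to 2055-01-01.
Adding +7 months to 2055-01-01 gives 2055-08-01.
`weekday 3` advances to the next Wednesday; 2055-08-01 is a Sunday, so it moves forward to 2055-08-04.

2055-08-04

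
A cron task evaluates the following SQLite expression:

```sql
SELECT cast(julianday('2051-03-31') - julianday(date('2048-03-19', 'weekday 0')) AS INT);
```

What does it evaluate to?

`weekday 0` advances to the next Sunday; 2048-03-19 is a Thursday, so it moves forward to 2048-03-22.
9 days remain in March 2048 after the 22nd (31 − 22).
Full months from April 2048 through February 2051 contribute their day counts.
Then 31 days into March 2051.
Total: 9 + 30 + 31 + 30 + 31 + 31 + 30 + 31 + 30 + 31 + 31 + 28 + 31 + 30 + 31 + 30 + 31 + 31 + 30 + 31 + 30 + 31 + 31 + 28 + 31 + 30 + 31 + 30 + 31 + 31 + 30 + 31 + 30 + 31 + 31 + 28 + 31 = 1104.

1104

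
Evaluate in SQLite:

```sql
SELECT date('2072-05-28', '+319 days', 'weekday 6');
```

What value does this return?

Applying '+319 days' to 2072-05-28: counting 319 days forward gives 2073-04-12.
`weekday 6` advances to the next Saturday; 2073-04-12 is a Wednesday, so it moves forward to 2073-04-15.

2073-04-15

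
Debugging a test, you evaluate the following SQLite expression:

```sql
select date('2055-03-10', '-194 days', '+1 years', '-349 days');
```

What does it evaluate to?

2054-09-13

Applying '-194 days' to 2055-03-10: counting 194 days back gives 2054-08-28.
Adding +1 year to 2054-08-28 gives 2055-08-28.
Applying '-349 days' to 2055-08-28: counting 349 days back gives 2054-09-13.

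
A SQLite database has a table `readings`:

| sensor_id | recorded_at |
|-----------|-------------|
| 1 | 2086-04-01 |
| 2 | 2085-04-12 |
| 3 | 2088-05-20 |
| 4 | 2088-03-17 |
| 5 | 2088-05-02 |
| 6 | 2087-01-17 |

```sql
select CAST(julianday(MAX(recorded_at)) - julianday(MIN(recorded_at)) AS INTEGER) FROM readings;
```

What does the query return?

MIN = 2085-04-12, MAX = 2088-05-20.
18 days remain in April 2085 after the 12th (30 − 12).
Full months from May 2085 through April 2088 contribute their day counts.
Then 20 days into May 2088.
Total: 18 + 31 + 30 + 31 + 31 + 30 + 31 + 30 + 31 + 31 + 28 + 31 + 30 + 31 + 30 + 31 + 31 + 30 + 31 + 30 + 31 + 31 + 28 + 31 + 30 + 31 + 30 + 31 + 31 + 30 + 31 + 30 + 31 + 31 + 29 + 31 + 30 + 20 = 1134.

1134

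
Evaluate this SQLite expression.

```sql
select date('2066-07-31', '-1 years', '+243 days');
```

Adding -1 year to 2066-07-31 gives 2065-07-31.
Applying '+243 days' to 2065-07-31: counting 243 days forward gives 2066-03-31.

2066-03-31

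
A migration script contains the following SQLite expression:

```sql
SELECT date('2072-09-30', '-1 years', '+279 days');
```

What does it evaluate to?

2072-07-05

Adding -1 year to 2072-09-30 gives 2071-09-30.
Applying '+279 days' to 2071-09-30: counting 279 days forward gives 2072-07-05.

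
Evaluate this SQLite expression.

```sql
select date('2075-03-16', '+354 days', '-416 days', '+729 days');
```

2077-01-11

Applying '+354 days' to 2075-03-16: counting 354 days forward gives 2076-03-04.
Applying '-416 days' to 2076-03-04: counting 416 days back gives 2075-01-13.
Applying '+729 days' to 2075-01-13: counting 729 days forward gives 2077-01-11.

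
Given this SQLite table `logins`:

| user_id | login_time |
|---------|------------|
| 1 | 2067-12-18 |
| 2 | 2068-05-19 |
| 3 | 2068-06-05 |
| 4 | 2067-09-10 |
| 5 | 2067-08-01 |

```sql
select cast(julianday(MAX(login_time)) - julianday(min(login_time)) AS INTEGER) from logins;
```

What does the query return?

309

MIN = 2067-08-01, MAX = 2068-06-05.
30 days remain in August 2067 after the 1st (31 − 1).
Full months from September 2067 through May 2068 contribute their day counts.
Then 5 days into June 2068.
Total: 30 + 30 + 31 + 30 + 31 + 31 + 29 + 31 + 30 + 31 + 5 = 309.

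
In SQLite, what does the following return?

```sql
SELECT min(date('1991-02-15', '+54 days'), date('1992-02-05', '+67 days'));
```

date('1991-02-15', '+54 days') → 1991-04-10.
date('1992-02-05', '+67 days') → 1992-04-12.
Earlier of the two is 1991-04-10.

1991-04-10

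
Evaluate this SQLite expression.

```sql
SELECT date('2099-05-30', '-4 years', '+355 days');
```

2096-05-19

Adding -4 years to 2099-05-30 gives 2095-05-30.
Applying '+355 days' to 2095-05-30: counting 355 days forward gives 2096-05-19.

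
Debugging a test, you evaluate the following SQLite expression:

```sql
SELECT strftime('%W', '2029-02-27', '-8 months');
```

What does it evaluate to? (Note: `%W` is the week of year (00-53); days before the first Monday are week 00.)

First apply '-8 months': 2029-02-27 → 2028-06-27.
2028-06-27 is a Tuesday. SQLite's %W counts Mondays since the year started; the result is 26.

26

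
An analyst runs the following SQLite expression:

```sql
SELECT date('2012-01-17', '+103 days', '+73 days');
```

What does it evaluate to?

2012-07-11

Applying '+103 days' to 2012-01-17: counting 103 days forward gives 2012-04-29.
Applying '+73 days' to 2012-04-29: counting 73 days forward gives 2012-07-11.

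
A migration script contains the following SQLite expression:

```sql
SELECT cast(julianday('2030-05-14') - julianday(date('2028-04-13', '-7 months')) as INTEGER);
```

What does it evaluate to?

Adding -7 months to 2028-04-13 gives 2027-09-13.
17 days remain in September 2027 after the 13th (30 − 13).
Full months from October 2027 through April 2030 contribute their day counts.
Then 14 days into May 2030.
Total: 17 + 31 + 30 + 31 + 31 + 29 + 31 + 30 + 31 + 30 + 31 + 31 + 30 + 31 + 30 + 31 + 31 + 28 + 31 + 30 + 31 + 30 + 31 + 31 + 30 + 31 + 30 + 31 + 31 + 28 + 31 + 30 + 14 = 974.

974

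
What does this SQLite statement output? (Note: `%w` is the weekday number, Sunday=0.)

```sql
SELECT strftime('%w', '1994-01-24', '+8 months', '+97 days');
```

First apply '+8 months', '+97 days': 1994-01-24 → 1994-12-30.
1994-12-30 is a Friday; with Sunday=0 that is 5.

5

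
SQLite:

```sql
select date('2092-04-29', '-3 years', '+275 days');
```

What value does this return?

Adding -3 years to 2092-04-29 gives 2089-04-29.
Applying '+275 days' to 2089-04-29: counting 275 days forward gives 2090-01-29.

2090-01-29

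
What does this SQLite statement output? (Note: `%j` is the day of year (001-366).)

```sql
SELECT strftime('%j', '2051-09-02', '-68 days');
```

First apply '-68 days': 2051-09-02 → 2051-06-26.
Day-of-year for 2051-06-26: days since 2051-01-01 inclusive = 177, zero-padded to 177.

177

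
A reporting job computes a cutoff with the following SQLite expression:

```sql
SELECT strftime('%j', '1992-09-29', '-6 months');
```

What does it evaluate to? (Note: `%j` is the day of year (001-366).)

First apply '-6 months': 1992-09-29 → 1992-03-29.
Day-of-year for 1992-03-29: days since 1992-01-01 inclusive = 89, zero-padded to 089.

089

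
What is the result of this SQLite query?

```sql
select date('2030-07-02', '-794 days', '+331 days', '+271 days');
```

2029-12-22

Applying '-794 days' to 2030-07-02: counting 794 days back gives 2028-04-29.
Applying '+331 days' to 2028-04-29: counting 331 days forward gives 2029-03-26.
Applying '+271 days' to 2029-03-26: counting 271 days forward gives 2029-12-22.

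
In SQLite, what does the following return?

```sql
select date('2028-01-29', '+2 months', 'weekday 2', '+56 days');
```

2028-05-30

Adding +2 months to 2028-01-29 gives 2028-03-29.
`weekday 2` advances to the next Tuesday; 2028-03-29 is a Wednesday, so it moves forward to 2028-04-04.
Applying '+56 days' to 2028-04-04: counting 56 days forward gives 2028-05-30.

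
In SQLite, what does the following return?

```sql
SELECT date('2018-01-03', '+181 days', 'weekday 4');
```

Applying '+181 days' to 2018-01-03: counting 181 days forward gives 2018-07-03.
`weekday 4` advances to the next Thursday; 2018-07-03 is a Tuesday, so it moves forward to 2018-07-05.

2018-07-05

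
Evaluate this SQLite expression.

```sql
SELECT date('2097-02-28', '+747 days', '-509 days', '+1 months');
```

2097-11-24

Applying '+747 days' to 2097-02-28: counting 747 days forward gives 2099-03-17.
Applying '-509 days' to 2099-03-17: counting 509 days back gives 2097-10-24.
Adding +1 month to 2097-10-24 gives 2097-11-24.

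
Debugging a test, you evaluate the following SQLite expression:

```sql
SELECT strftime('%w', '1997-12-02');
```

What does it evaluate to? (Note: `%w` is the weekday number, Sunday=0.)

1997-12-02 is a Tuesday; with Sunday=0 that is 2.

2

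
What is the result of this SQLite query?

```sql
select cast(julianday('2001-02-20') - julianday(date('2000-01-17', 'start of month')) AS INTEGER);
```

416

`start of month` rewinds 2000-01-17 to 2000-01-01.
30 days remain in January 2000 after the 1st (31 − 1).
Full months from February 2000 through January 2001 contribute their day counts.
Then 20 days into February 2001.
Total: 30 + 29 + 31 + 30 + 31 + 30 + 31 + 31 + 30 + 31 + 30 + 31 + 31 + 20 = 416.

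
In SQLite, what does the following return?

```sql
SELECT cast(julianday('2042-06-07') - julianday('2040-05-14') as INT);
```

17 days remain in May 2040 after the 14th (31 − 14).
Full months from June 2040 through May 2042 contribute their day counts.
Then 7 days into June 2042.
Total: 17 + 30 + 31 + 31 + 30 + 31 + 30 + 31 + 31 + 28 + 31 + 30 + 31 + 30 + 31 + 31 + 30 + 31 + 30 + 31 + 31 + 28 + 31 + 30 + 31 + 7 = 754.

754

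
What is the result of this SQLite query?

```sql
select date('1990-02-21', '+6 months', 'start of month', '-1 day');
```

1990-07-31

Adding +6 months to 1990-02-21 gives 1990-08-21.
`start of month` rewinds 1990-08-21 to 1990-08-01.
Going back 1 day from 1990-08-01 reaches 1990-07-31 (last day of July, 31 days).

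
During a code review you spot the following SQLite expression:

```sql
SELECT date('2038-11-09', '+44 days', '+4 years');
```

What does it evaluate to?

Applying '+44 days' to 2038-11-09: counting 44 days forward gives 2038-12-23.
Adding +4 years to 2038-12-23 gives 2042-12-23.

2042-12-23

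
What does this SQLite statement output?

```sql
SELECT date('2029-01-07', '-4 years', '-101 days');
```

Adding -4 years to 2029-01-07 gives 2025-01-07.
Applying '-101 days' to 2025-01-07: counting 101 days back gives 2024-09-28.

2024-09-28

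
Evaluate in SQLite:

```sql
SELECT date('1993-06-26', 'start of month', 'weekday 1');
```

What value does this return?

`start of month` rewinds 1993-06-26 to 1993-06-01.
`weekday 1` advances to the next Monday; 1993-06-01 is a Tuesday, so it moves forward to 1993-06-07.

1993-06-07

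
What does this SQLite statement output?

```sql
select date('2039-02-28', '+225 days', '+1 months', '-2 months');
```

2039-09-11

Applying '+225 days' to 2039-02-28: counting 225 days forward gives 2039-10-11.
Adding +1 month to 2039-10-11 gives 2039-11-11.
Adding -2 months to 2039-11-11 gives 2039-09-11.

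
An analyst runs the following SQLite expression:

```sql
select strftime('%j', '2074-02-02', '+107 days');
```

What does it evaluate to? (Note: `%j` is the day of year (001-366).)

140

First apply '+107 days': 2074-02-02 → 2074-05-20.
Day-of-year for 2074-05-20: days since 2074-01-01 inclusive = 140, zero-padded to 140.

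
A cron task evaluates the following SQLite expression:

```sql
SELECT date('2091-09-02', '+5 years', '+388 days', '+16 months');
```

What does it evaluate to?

2099-01-25

Adding +5 years to 2091-09-02 gives 2096-09-02.
Applying '+388 days' to 2096-09-02: counting 388 days forward gives 2097-09-25.
Adding +16 months to 2097-09-25 gives 2099-01-25.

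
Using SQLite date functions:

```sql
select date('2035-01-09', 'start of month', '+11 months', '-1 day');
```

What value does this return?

2035-11-30

`start of month` rewinds 2035-01-09 to 2035-01-01.
Adding +11 months to 2035-01-01 gives 2035-12-01.
Going back 1 day from 2035-12-01 reaches 2035-11-30 (last day of November, 30 days).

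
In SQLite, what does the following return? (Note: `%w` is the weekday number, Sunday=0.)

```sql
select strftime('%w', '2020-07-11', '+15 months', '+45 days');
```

4

First apply '+15 months', '+45 days': 2020-07-11 → 2021-11-25.
2021-11-25 is a Thursday; with Sunday=0 that is 4.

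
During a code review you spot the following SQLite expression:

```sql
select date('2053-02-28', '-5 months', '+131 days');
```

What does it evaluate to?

Adding -5 months to 2053-02-28 gives 2052-09-28.
Applying '+131 days' to 2052-09-28: counting 131 days forward gives 2053-02-06.

2053-02-06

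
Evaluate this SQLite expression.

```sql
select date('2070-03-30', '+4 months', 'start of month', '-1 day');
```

Adding +4 months to 2070-03-30 gives 2070-07-30.
`start of month` rewinds 2070-07-30 to 2070-07-01.
Going back 1 day from 2070-07-01 reaches 2070-06-30 (last day of June, 30 days).

2070-06-30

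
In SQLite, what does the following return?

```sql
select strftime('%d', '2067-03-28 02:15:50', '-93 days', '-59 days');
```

First apply '-93 days', '-59 days': 2067-03-28 02:15:50 → 2066-10-27 02:15:50.
`%d` extracts the 2-digit day of month: 27.

27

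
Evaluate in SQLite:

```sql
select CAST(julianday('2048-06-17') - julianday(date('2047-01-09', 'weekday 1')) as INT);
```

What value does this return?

520

`weekday 1` advances to the next Monday; 2047-01-09 is a Wednesday, so it moves forward to 2047-01-14.
17 days remain in January 2047 after the 14th (31 − 14).
Full months from February 2047 through May 2048 contribute their day counts.
Then 17 days into June 2048.
Total: 17 + 28 + 31 + 30 + 31 + 30 + 31 + 31 + 30 + 31 + 30 + 31 + 31 + 29 + 31 + 30 + 31 + 17 = 520.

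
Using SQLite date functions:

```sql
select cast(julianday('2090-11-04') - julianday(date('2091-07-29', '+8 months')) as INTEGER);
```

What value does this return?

Adding +8 months to 2091-07-29 gives 2092-03-29.
26 days remain in November 2090 after the 4th (30 − 4).
Full months from December 2090 through February 2092 contribute their day counts.
Then 29 days into March 2092.
Total: 26 + 31 + 31 + 28 + 31 + 30 + 31 + 30 + 31 + 31 + 30 + 31 + 30 + 31 + 31 + 29 + 29 = 511.
The subtraction is earlier − later, so the result is −511 → -511.

-511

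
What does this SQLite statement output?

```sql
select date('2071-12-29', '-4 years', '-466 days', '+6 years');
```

Adding -4 years to 2071-12-29 gives 2067-12-29.
Applying '-466 days' to 2067-12-29: counting 466 days back gives 2066-09-19.
Adding +6 years to 2066-09-19 gives 2072-09-19.

2072-09-19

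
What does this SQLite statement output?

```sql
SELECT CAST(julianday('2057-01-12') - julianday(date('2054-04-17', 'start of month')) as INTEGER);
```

`start of month` rewinds 2054-04-17 to 2054-04-01.
29 days remain in April 2054 after the 1st (30 − 1).
Full months from May 2054 through December 2056 contribute their day counts.
Then 12 days into January 2057.
Total: 29 + 31 + 30 + 31 + 31 + 30 + 31 + 30 + 31 + 31 + 28 + 31 + 30 + 31 + 30 + 31 + 31 + 30 + 31 + 30 + 31 + 31 + 29 + 31 + 30 + 31 + 30 + 31 + 31 + 30 + 31 + 30 + 31 + 12 = 1017.

1017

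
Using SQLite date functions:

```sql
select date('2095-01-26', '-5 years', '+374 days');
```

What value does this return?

2091-02-04

Adding -5 years to 2095-01-26 gives 2090-01-26.
Applying '+374 days' to 2090-01-26: counting 374 days forward gives 2091-02-04.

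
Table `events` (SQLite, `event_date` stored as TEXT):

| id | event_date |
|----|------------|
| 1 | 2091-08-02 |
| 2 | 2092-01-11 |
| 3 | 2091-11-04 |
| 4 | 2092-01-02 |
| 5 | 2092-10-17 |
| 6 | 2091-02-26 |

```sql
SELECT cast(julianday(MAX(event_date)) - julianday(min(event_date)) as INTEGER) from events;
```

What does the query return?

MIN = 2091-02-26, MAX = 2092-10-17.
2 days remain in February 2091 after the 26th (28 − 26).
Full months from March 2091 through September 2092 contribute their day counts.
Then 17 days into October 2092.
Total: 2 + 31 + 30 + 31 + 30 + 31 + 31 + 30 + 31 + 30 + 31 + 31 + 29 + 31 + 30 + 31 + 30 + 31 + 31 + 30 + 17 = 599.

599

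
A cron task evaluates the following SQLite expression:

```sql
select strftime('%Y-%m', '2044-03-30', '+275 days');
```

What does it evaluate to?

2044-12

First apply '+275 days': 2044-03-30 → 2044-12-30.
`%Y-%m` extracts the year-month: 2044-12.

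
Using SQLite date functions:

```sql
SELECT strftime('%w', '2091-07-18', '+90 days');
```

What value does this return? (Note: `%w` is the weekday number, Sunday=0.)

First apply '+90 days': 2091-07-18 → 2091-10-16.
2091-10-16 is a Tuesday; with Sunday=0 that is 2.

2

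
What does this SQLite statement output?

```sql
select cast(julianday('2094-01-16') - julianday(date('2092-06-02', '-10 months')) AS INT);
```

Adding -10 months to 2092-06-02 gives 2091-08-02.
29 days remain in August 2091 after the 2nd (31 − 2).
Full months from September 2091 through December 2093 contribute their day counts.
Then 16 days into January 2094.
Total: 29 + 30 + 31 + 30 + 31 + 31 + 29 + 31 + 30 + 31 + 30 + 31 + 31 + 30 + 31 + 30 + 31 + 31 + 28 + 31 + 30 + 31 + 30 + 31 + 31 + 30 + 31 + 30 + 31 + 16 = 898.

898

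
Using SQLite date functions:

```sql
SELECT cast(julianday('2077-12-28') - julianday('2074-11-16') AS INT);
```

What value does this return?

1138

14 days remain in November 2074 after the 16th (30 − 16).
Full months from December 2074 through November 2077 contribute their day counts.
Then 28 days into December 2077.
Total: 14 + 31 + 31 + 28 + 31 + 30 + 31 + 30 + 31 + 31 + 30 + 31 + 30 + 31 + 31 + 29 + 31 + 30 + 31 + 30 + 31 + 31 + 30 + 31 + 30 + 31 + 31 + 28 + 31 + 30 + 31 + 30 + 31 + 31 + 30 + 31 + 30 + 28 = 1138.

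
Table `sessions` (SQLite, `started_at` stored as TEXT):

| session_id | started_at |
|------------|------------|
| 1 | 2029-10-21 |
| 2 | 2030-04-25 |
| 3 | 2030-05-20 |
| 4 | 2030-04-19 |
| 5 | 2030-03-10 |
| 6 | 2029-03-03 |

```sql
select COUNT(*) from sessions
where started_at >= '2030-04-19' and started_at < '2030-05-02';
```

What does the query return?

Rows in [2030-04-19, 2030-05-02): 2030-04-25, 2030-04-19 → 2 rows.

2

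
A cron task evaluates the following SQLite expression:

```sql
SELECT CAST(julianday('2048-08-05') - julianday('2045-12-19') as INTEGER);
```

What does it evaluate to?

960

12 days remain in December 2045 after the 19th (31 − 19).
Full months from January 2046 through July 2048 contribute their day counts.
Then 5 days into August 2048.
Total: 12 + 31 + 28 + 31 + 30 + 31 + 30 + 31 + 31 + 30 + 31 + 30 + 31 + 31 + 28 + 31 + 30 + 31 + 30 + 31 + 31 + 30 + 31 + 30 + 31 + 31 + 29 + 31 + 30 + 31 + 30 + 31 + 5 = 960.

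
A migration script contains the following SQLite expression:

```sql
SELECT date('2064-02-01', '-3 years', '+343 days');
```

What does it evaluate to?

Adding -3 years to 2064-02-01 gives 2061-02-01.
Applying '+343 days' to 2061-02-01: counting 343 days forward gives 2062-01-10.

2062-01-10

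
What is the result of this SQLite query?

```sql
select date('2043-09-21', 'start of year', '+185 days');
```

`start of year` rewinds 2043-09-21 to 2043-01-01.
Applying '+185 days' to 2043-01-01: counting 185 days forward gives 2043-07-05.

2043-07-05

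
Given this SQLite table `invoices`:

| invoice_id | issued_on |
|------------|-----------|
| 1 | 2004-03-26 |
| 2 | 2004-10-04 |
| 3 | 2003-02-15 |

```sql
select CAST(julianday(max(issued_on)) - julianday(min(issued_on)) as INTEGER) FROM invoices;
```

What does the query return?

MIN = 2003-02-15, MAX = 2004-10-04.
13 days remain in February 2003 after the 15th (28 − 15).
Full months from March 2003 through September 2004 contribute their day counts.
Then 4 days into October 2004.
Total: 13 + 31 + 30 + 31 + 30 + 31 + 31 + 30 + 31 + 30 + 31 + 31 + 29 + 31 + 30 + 31 + 30 + 31 + 31 + 30 + 4 = 597.

597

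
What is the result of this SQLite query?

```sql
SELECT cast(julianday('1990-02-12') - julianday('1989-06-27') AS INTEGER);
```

3 days remain in June 1989 after the 27th (30 − 27).
Full months from July 1989 through January 1990 contribute their day counts.
Then 12 days into February 1990.
Total: 3 + 31 + 31 + 30 + 31 + 30 + 31 + 31 + 12 = 230.

230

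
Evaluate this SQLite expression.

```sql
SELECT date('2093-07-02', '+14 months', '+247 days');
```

2095-05-07

Adding +14 months to 2093-07-02 gives 2094-09-02.
Applying '+247 days' to 2094-09-02: counting 247 days forward gives 2095-05-07.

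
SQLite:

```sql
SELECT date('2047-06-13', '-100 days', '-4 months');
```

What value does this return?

Applying '-100 days' to 2047-06-13: counting 100 days back gives 2047-03-05.
Adding -4 months to 2047-03-05 gives 2046-11-05.

2046-11-05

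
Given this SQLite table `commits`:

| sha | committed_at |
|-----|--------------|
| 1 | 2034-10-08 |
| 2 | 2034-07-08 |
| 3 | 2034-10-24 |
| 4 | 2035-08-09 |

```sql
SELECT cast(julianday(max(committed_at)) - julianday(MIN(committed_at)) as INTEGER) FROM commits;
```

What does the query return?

397

MIN = 2034-07-08, MAX = 2035-08-09.
23 days remain in July 2034 after the 8th (31 − 8).
Full months from August 2034 through July 2035 contribute their day counts.
Then 9 days into August 2035.
Total: 23 + 31 + 30 + 31 + 30 + 31 + 31 + 28 + 31 + 30 + 31 + 30 + 31 + 9 = 397.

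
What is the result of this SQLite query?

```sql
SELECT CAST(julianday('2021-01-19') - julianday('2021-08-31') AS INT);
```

-224

12 days remain in January 2021 after the 19th (31 − 19).
Full months from February 2021 through July 2021 contribute their day counts.
Then 31 days into August 2021.
Total: 12 + 28 + 31 + 30 + 31 + 30 + 31 + 31 = 224.
The subtraction is earlier − later, so the result is −224 → -224.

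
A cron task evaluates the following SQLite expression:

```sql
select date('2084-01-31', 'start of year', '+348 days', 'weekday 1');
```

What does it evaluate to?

`start of year` rewinds 2084-01-31 to 2084-01-01.
Applying '+348 days' to 2084-01-01: counting 348 days forward gives 2084-12-14.
`weekday 1` advances to the next Monday; 2084-12-14 is a Thursday, so it moves forward to 2084-12-18.

2084-12-18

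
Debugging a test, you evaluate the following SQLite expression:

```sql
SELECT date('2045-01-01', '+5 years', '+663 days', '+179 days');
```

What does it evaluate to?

2052-04-22

Adding +5 years to 2045-01-01 gives 2050-01-01.
Applying '+663 days' to 2050-01-01: counting 663 days forward gives 2051-10-26.
Applying '+179 days' to 2051-10-26: counting 179 days forward gives 2052-04-22.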